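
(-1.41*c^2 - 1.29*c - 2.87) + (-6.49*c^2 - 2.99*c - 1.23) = -7.9*c^2 - 4.28*c - 4.1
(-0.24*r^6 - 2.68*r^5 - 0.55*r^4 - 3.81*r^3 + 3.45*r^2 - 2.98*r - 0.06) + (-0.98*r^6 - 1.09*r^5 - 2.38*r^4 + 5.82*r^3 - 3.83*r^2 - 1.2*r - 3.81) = -1.22*r^6 - 3.77*r^5 - 2.93*r^4 + 2.01*r^3 - 0.38*r^2 - 4.18*r - 3.87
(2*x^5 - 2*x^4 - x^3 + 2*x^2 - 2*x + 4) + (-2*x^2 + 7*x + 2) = 2*x^5 - 2*x^4 - x^3 + 5*x + 6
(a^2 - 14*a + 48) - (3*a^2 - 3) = -2*a^2 - 14*a + 51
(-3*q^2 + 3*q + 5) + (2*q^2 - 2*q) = -q^2 + q + 5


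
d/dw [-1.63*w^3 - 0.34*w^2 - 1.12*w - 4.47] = -4.89*w^2 - 0.68*w - 1.12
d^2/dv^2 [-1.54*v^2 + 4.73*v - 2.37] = -3.08000000000000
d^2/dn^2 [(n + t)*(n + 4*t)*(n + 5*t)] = 6*n + 20*t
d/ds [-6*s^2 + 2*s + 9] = 2 - 12*s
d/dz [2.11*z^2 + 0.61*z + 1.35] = 4.22*z + 0.61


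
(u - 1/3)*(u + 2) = u^2 + 5*u/3 - 2/3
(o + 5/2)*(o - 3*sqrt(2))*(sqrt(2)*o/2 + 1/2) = sqrt(2)*o^3/2 - 5*o^2/2 + 5*sqrt(2)*o^2/4 - 25*o/4 - 3*sqrt(2)*o/2 - 15*sqrt(2)/4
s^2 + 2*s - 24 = (s - 4)*(s + 6)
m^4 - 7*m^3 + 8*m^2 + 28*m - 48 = (m - 4)*(m - 3)*(m - 2)*(m + 2)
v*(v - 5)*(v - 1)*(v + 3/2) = v^4 - 9*v^3/2 - 4*v^2 + 15*v/2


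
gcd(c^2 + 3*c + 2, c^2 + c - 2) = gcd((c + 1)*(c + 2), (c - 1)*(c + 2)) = c + 2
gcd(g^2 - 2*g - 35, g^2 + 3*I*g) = 1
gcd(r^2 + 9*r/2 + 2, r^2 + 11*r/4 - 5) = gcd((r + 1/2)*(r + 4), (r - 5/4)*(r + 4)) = r + 4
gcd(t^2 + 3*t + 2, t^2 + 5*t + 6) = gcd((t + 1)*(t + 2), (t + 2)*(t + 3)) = t + 2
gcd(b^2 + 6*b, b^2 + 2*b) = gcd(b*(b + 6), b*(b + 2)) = b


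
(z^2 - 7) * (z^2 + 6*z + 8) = z^4 + 6*z^3 + z^2 - 42*z - 56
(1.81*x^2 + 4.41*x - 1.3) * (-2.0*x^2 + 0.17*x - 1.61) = -3.62*x^4 - 8.5123*x^3 + 0.4356*x^2 - 7.3211*x + 2.093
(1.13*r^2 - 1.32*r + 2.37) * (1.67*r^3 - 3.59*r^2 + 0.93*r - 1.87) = 1.8871*r^5 - 6.2611*r^4 + 9.7476*r^3 - 11.849*r^2 + 4.6725*r - 4.4319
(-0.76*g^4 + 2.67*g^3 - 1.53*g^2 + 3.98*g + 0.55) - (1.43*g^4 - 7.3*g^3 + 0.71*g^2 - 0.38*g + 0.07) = -2.19*g^4 + 9.97*g^3 - 2.24*g^2 + 4.36*g + 0.48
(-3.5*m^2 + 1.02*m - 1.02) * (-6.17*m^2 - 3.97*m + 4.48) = 21.595*m^4 + 7.6016*m^3 - 13.436*m^2 + 8.619*m - 4.5696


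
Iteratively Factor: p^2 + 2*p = (p + 2)*(p)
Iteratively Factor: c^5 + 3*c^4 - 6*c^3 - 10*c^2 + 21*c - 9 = (c - 1)*(c^4 + 4*c^3 - 2*c^2 - 12*c + 9) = (c - 1)^2*(c^3 + 5*c^2 + 3*c - 9) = (c - 1)^2*(c + 3)*(c^2 + 2*c - 3) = (c - 1)^2*(c + 3)^2*(c - 1)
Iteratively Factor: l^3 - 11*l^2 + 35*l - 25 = (l - 5)*(l^2 - 6*l + 5) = (l - 5)*(l - 1)*(l - 5)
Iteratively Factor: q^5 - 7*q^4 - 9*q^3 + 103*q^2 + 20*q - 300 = (q + 3)*(q^4 - 10*q^3 + 21*q^2 + 40*q - 100) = (q - 2)*(q + 3)*(q^3 - 8*q^2 + 5*q + 50) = (q - 5)*(q - 2)*(q + 3)*(q^2 - 3*q - 10) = (q - 5)^2*(q - 2)*(q + 3)*(q + 2)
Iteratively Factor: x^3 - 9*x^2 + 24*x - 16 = (x - 4)*(x^2 - 5*x + 4) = (x - 4)*(x - 1)*(x - 4)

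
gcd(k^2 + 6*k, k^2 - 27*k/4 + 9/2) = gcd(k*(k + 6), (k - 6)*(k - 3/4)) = 1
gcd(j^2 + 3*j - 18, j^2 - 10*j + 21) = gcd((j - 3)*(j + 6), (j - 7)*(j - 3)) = j - 3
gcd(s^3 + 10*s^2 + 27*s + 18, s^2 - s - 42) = s + 6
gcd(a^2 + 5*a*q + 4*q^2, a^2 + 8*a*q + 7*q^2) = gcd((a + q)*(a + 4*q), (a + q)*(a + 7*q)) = a + q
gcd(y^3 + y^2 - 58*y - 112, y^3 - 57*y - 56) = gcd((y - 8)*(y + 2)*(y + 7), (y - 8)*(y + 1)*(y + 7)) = y^2 - y - 56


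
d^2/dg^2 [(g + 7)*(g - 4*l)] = 2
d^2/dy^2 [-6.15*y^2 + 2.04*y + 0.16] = -12.3000000000000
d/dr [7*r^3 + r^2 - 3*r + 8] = 21*r^2 + 2*r - 3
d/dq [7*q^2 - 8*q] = 14*q - 8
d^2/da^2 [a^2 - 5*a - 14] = 2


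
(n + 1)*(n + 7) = n^2 + 8*n + 7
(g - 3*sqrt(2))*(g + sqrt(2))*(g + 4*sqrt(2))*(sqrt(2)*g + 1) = sqrt(2)*g^4 + 5*g^3 - 20*sqrt(2)*g^2 - 70*g - 24*sqrt(2)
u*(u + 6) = u^2 + 6*u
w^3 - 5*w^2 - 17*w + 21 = (w - 7)*(w - 1)*(w + 3)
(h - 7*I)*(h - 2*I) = h^2 - 9*I*h - 14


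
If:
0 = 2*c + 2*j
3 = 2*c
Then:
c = 3/2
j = -3/2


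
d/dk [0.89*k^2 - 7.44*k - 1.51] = 1.78*k - 7.44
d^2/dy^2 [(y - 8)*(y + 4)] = 2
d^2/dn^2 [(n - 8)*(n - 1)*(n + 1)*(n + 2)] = 12*n^2 - 36*n - 34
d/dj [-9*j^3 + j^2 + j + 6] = -27*j^2 + 2*j + 1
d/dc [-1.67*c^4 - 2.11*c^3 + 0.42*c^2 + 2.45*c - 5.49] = -6.68*c^3 - 6.33*c^2 + 0.84*c + 2.45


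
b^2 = b^2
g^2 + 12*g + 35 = (g + 5)*(g + 7)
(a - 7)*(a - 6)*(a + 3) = a^3 - 10*a^2 + 3*a + 126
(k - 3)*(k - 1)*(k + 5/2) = k^3 - 3*k^2/2 - 7*k + 15/2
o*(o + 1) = o^2 + o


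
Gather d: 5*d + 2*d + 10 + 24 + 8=7*d + 42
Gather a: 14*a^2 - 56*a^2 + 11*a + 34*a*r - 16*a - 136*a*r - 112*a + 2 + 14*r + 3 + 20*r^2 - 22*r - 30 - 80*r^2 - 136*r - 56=-42*a^2 + a*(-102*r - 117) - 60*r^2 - 144*r - 81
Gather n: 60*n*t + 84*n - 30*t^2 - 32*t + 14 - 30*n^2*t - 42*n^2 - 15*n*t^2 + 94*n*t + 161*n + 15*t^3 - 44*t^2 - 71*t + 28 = n^2*(-30*t - 42) + n*(-15*t^2 + 154*t + 245) + 15*t^3 - 74*t^2 - 103*t + 42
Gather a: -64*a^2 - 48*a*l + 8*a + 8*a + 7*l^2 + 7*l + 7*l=-64*a^2 + a*(16 - 48*l) + 7*l^2 + 14*l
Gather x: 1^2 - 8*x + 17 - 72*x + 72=90 - 80*x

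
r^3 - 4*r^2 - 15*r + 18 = (r - 6)*(r - 1)*(r + 3)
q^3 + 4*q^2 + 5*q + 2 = (q + 1)^2*(q + 2)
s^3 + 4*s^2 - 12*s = s*(s - 2)*(s + 6)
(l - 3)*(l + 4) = l^2 + l - 12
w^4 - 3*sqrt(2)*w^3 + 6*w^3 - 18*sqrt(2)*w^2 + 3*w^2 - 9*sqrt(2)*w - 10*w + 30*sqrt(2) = (w - 1)*(w + 2)*(w + 5)*(w - 3*sqrt(2))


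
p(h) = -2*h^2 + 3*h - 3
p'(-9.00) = 39.00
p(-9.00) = -192.00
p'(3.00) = -9.00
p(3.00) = -12.00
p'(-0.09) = 3.36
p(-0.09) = -3.29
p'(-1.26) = 8.04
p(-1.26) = -9.96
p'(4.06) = -13.24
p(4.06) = -23.79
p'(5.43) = -18.72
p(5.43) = -45.68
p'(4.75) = -16.00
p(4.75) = -33.88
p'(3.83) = -12.32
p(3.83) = -20.85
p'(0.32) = 1.72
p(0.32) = -2.24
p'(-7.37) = 32.48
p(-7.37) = -133.74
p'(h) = 3 - 4*h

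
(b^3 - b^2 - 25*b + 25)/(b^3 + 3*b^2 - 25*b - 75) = (b - 1)/(b + 3)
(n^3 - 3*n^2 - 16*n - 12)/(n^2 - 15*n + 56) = (n^3 - 3*n^2 - 16*n - 12)/(n^2 - 15*n + 56)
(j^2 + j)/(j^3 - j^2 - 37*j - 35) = j/(j^2 - 2*j - 35)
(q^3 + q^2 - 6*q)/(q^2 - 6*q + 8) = q*(q + 3)/(q - 4)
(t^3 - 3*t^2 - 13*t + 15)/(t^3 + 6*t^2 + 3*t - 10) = (t^2 - 2*t - 15)/(t^2 + 7*t + 10)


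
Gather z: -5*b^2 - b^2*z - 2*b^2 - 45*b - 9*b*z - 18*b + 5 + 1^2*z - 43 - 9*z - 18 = -7*b^2 - 63*b + z*(-b^2 - 9*b - 8) - 56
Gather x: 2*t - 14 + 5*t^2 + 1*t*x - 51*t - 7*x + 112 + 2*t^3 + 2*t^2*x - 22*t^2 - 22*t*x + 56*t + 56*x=2*t^3 - 17*t^2 + 7*t + x*(2*t^2 - 21*t + 49) + 98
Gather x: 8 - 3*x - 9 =-3*x - 1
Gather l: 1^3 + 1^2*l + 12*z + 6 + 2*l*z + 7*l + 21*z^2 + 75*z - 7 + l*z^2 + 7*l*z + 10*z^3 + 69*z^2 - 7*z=l*(z^2 + 9*z + 8) + 10*z^3 + 90*z^2 + 80*z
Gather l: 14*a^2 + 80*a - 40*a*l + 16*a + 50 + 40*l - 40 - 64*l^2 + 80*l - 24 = 14*a^2 + 96*a - 64*l^2 + l*(120 - 40*a) - 14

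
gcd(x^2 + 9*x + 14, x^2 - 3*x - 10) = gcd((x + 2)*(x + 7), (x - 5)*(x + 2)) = x + 2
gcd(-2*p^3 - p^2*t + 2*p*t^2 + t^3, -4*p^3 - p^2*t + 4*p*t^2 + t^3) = p^2 - t^2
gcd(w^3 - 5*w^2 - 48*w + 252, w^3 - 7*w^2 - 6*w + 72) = w - 6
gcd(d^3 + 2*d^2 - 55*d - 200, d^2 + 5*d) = d + 5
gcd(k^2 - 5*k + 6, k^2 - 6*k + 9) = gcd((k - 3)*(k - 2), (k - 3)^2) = k - 3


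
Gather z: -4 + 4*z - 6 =4*z - 10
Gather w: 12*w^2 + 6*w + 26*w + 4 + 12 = 12*w^2 + 32*w + 16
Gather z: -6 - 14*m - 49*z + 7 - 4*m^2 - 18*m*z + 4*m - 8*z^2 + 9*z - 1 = -4*m^2 - 10*m - 8*z^2 + z*(-18*m - 40)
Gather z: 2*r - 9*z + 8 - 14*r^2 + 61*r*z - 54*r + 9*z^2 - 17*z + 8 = -14*r^2 - 52*r + 9*z^2 + z*(61*r - 26) + 16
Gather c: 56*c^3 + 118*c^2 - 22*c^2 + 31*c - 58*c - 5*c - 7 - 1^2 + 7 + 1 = 56*c^3 + 96*c^2 - 32*c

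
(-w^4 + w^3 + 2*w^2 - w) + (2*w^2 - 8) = -w^4 + w^3 + 4*w^2 - w - 8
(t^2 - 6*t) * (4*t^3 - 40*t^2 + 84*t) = 4*t^5 - 64*t^4 + 324*t^3 - 504*t^2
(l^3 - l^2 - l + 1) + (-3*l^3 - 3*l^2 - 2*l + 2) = -2*l^3 - 4*l^2 - 3*l + 3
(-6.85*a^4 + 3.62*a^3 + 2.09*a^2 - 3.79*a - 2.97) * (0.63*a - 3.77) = -4.3155*a^5 + 28.1051*a^4 - 12.3307*a^3 - 10.267*a^2 + 12.4172*a + 11.1969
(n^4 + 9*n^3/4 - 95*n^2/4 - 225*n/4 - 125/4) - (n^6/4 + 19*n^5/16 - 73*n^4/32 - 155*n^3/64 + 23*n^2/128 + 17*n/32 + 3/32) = -n^6/4 - 19*n^5/16 + 105*n^4/32 + 299*n^3/64 - 3063*n^2/128 - 1817*n/32 - 1003/32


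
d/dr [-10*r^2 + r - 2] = 1 - 20*r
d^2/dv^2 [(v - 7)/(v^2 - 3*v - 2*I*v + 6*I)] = 2*((v - 7)*(-2*v + 3 + 2*I)^2 + (-3*v + 10 + 2*I)*(v^2 - 3*v - 2*I*v + 6*I))/(v^2 - 3*v - 2*I*v + 6*I)^3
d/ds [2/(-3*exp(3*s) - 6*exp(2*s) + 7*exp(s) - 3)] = (18*exp(2*s) + 24*exp(s) - 14)*exp(s)/(3*exp(3*s) + 6*exp(2*s) - 7*exp(s) + 3)^2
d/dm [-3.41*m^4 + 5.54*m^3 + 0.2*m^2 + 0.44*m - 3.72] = -13.64*m^3 + 16.62*m^2 + 0.4*m + 0.44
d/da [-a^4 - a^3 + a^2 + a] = -4*a^3 - 3*a^2 + 2*a + 1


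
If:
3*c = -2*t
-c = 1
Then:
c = -1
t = 3/2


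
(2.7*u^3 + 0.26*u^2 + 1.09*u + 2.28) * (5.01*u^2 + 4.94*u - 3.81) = 13.527*u^5 + 14.6406*u^4 - 3.5417*u^3 + 15.8168*u^2 + 7.1103*u - 8.6868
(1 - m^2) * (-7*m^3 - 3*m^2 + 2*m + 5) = 7*m^5 + 3*m^4 - 9*m^3 - 8*m^2 + 2*m + 5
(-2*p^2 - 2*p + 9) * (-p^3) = 2*p^5 + 2*p^4 - 9*p^3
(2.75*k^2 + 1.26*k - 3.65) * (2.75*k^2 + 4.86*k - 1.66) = 7.5625*k^4 + 16.83*k^3 - 8.4789*k^2 - 19.8306*k + 6.059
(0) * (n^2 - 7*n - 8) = 0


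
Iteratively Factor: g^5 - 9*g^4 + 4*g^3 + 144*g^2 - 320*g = (g - 4)*(g^4 - 5*g^3 - 16*g^2 + 80*g) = (g - 4)^2*(g^3 - g^2 - 20*g) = (g - 4)^2*(g + 4)*(g^2 - 5*g) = (g - 5)*(g - 4)^2*(g + 4)*(g)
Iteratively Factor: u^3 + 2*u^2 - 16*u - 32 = (u - 4)*(u^2 + 6*u + 8) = (u - 4)*(u + 2)*(u + 4)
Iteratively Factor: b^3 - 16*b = (b + 4)*(b^2 - 4*b) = b*(b + 4)*(b - 4)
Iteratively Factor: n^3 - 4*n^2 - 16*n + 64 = (n + 4)*(n^2 - 8*n + 16) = (n - 4)*(n + 4)*(n - 4)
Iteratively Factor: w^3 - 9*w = (w + 3)*(w^2 - 3*w) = (w - 3)*(w + 3)*(w)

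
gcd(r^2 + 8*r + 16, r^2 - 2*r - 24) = r + 4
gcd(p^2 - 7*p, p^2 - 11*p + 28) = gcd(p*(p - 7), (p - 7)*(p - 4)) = p - 7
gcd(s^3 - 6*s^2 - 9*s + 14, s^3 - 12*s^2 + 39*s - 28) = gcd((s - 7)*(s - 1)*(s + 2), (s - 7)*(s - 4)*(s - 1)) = s^2 - 8*s + 7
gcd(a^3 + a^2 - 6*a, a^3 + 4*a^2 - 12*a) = a^2 - 2*a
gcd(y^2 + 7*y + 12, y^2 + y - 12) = y + 4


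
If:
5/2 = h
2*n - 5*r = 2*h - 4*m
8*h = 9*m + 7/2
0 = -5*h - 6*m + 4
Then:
No Solution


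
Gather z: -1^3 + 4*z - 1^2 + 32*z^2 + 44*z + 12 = 32*z^2 + 48*z + 10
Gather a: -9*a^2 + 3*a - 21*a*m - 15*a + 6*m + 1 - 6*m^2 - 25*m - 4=-9*a^2 + a*(-21*m - 12) - 6*m^2 - 19*m - 3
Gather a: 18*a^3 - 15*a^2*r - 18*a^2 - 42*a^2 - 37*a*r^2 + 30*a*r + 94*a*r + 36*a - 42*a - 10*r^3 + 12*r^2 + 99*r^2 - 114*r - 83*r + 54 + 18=18*a^3 + a^2*(-15*r - 60) + a*(-37*r^2 + 124*r - 6) - 10*r^3 + 111*r^2 - 197*r + 72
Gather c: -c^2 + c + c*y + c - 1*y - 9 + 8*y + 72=-c^2 + c*(y + 2) + 7*y + 63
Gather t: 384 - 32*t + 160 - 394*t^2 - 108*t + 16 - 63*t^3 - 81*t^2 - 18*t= -63*t^3 - 475*t^2 - 158*t + 560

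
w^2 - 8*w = w*(w - 8)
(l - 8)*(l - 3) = l^2 - 11*l + 24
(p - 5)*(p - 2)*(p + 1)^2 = p^4 - 5*p^3 - 3*p^2 + 13*p + 10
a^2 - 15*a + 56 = (a - 8)*(a - 7)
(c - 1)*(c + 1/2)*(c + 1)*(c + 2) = c^4 + 5*c^3/2 - 5*c/2 - 1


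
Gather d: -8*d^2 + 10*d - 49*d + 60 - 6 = -8*d^2 - 39*d + 54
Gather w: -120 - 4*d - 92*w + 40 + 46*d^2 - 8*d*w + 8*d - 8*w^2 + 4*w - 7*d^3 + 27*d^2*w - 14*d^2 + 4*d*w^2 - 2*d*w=-7*d^3 + 32*d^2 + 4*d + w^2*(4*d - 8) + w*(27*d^2 - 10*d - 88) - 80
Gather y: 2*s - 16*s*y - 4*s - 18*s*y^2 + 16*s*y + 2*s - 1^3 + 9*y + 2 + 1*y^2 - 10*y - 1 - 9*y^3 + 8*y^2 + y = -9*y^3 + y^2*(9 - 18*s)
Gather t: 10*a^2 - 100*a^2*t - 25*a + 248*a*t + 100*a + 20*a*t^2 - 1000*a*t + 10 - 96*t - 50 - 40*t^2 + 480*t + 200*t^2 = 10*a^2 + 75*a + t^2*(20*a + 160) + t*(-100*a^2 - 752*a + 384) - 40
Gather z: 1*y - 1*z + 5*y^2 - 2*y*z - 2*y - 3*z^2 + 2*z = 5*y^2 - y - 3*z^2 + z*(1 - 2*y)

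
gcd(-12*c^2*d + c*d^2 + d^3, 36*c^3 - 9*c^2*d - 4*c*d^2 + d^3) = 3*c - d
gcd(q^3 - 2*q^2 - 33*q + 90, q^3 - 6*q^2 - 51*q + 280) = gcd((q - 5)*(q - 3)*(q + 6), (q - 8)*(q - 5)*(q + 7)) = q - 5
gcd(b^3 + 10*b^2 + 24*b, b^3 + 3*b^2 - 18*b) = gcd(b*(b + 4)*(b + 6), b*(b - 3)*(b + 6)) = b^2 + 6*b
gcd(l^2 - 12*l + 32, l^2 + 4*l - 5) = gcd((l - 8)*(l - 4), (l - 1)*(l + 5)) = 1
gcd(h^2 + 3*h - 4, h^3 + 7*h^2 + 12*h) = h + 4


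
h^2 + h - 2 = (h - 1)*(h + 2)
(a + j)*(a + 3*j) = a^2 + 4*a*j + 3*j^2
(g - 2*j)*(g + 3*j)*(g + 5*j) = g^3 + 6*g^2*j - g*j^2 - 30*j^3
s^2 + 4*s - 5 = (s - 1)*(s + 5)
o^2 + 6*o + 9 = (o + 3)^2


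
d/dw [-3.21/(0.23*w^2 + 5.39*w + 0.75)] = (1.4766*w + 17.3019)/(0.23*w^2 + 5.39*w + 0.75)^2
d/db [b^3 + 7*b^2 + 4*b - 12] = 3*b^2 + 14*b + 4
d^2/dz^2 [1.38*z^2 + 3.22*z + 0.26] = 2.76000000000000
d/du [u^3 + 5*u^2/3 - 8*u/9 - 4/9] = 3*u^2 + 10*u/3 - 8/9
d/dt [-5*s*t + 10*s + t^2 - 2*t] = -5*s + 2*t - 2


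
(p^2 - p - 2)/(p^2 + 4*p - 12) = (p + 1)/(p + 6)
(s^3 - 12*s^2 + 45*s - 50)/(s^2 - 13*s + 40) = (s^2 - 7*s + 10)/(s - 8)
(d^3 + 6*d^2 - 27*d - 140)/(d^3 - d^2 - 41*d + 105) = (d + 4)/(d - 3)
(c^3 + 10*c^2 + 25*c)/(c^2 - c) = (c^2 + 10*c + 25)/(c - 1)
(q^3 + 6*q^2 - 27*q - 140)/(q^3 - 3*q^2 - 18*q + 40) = (q + 7)/(q - 2)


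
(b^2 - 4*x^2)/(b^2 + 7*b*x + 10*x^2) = (b - 2*x)/(b + 5*x)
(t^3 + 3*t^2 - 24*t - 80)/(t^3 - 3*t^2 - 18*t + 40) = (t + 4)/(t - 2)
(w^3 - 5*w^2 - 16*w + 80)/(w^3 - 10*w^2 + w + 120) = (w^2 - 16)/(w^2 - 5*w - 24)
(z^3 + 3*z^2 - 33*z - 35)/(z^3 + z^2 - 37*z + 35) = (z + 1)/(z - 1)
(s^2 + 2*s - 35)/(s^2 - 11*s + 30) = (s + 7)/(s - 6)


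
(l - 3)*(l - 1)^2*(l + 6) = l^4 + l^3 - 23*l^2 + 39*l - 18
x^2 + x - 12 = (x - 3)*(x + 4)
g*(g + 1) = g^2 + g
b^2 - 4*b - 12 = (b - 6)*(b + 2)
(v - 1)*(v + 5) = v^2 + 4*v - 5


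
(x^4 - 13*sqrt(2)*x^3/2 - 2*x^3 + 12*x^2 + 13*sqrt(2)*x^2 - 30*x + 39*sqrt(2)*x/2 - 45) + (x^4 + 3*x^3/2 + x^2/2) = 2*x^4 - 13*sqrt(2)*x^3/2 - x^3/2 + 25*x^2/2 + 13*sqrt(2)*x^2 - 30*x + 39*sqrt(2)*x/2 - 45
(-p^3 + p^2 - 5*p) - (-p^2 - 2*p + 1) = -p^3 + 2*p^2 - 3*p - 1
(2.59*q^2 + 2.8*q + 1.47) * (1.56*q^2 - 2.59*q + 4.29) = 4.0404*q^4 - 2.3401*q^3 + 6.1523*q^2 + 8.2047*q + 6.3063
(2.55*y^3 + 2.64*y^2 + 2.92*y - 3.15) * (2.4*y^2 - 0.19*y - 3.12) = 6.12*y^5 + 5.8515*y^4 - 1.4496*y^3 - 16.3516*y^2 - 8.5119*y + 9.828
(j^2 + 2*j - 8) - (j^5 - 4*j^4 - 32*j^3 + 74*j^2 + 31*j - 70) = -j^5 + 4*j^4 + 32*j^3 - 73*j^2 - 29*j + 62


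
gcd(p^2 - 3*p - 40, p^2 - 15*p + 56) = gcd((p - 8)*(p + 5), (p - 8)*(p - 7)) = p - 8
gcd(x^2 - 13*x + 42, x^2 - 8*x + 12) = x - 6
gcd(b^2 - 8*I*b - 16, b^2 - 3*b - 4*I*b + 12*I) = b - 4*I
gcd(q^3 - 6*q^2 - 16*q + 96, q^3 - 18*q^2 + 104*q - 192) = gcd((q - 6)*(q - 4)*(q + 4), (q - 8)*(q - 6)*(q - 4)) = q^2 - 10*q + 24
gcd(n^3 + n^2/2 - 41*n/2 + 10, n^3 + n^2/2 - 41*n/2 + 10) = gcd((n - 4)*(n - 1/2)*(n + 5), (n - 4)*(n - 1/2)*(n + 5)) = n^3 + n^2/2 - 41*n/2 + 10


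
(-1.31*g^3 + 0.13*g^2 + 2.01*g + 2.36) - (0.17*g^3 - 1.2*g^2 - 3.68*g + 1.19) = -1.48*g^3 + 1.33*g^2 + 5.69*g + 1.17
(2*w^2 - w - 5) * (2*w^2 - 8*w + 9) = 4*w^4 - 18*w^3 + 16*w^2 + 31*w - 45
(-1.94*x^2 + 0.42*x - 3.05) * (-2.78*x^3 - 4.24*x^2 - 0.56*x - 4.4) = 5.3932*x^5 + 7.058*x^4 + 7.7846*x^3 + 21.2328*x^2 - 0.14*x + 13.42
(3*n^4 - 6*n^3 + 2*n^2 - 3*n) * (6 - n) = -3*n^5 + 24*n^4 - 38*n^3 + 15*n^2 - 18*n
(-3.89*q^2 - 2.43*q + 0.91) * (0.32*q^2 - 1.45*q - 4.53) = -1.2448*q^4 + 4.8629*q^3 + 21.4364*q^2 + 9.6884*q - 4.1223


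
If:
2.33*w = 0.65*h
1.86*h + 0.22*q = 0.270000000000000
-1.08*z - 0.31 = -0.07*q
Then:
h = -1.82488479262673*z - 0.378648233486943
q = 15.4285714285714*z + 4.42857142857143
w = -0.509088032277843*z - 0.105631481444855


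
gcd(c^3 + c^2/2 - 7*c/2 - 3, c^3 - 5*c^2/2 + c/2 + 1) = c - 2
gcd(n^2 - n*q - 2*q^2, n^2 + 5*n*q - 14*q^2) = -n + 2*q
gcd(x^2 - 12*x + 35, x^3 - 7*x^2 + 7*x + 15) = x - 5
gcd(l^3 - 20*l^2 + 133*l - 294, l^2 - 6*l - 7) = l - 7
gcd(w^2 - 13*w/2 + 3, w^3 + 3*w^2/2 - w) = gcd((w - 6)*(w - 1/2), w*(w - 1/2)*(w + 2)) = w - 1/2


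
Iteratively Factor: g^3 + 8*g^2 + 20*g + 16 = (g + 2)*(g^2 + 6*g + 8) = (g + 2)^2*(g + 4)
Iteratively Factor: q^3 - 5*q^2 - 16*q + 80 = (q + 4)*(q^2 - 9*q + 20) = (q - 5)*(q + 4)*(q - 4)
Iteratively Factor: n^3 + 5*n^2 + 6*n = (n + 2)*(n^2 + 3*n) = (n + 2)*(n + 3)*(n)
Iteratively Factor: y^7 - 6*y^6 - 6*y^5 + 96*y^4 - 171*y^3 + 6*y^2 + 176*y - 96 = (y + 4)*(y^6 - 10*y^5 + 34*y^4 - 40*y^3 - 11*y^2 + 50*y - 24) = (y - 2)*(y + 4)*(y^5 - 8*y^4 + 18*y^3 - 4*y^2 - 19*y + 12) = (y - 2)*(y - 1)*(y + 4)*(y^4 - 7*y^3 + 11*y^2 + 7*y - 12) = (y - 3)*(y - 2)*(y - 1)*(y + 4)*(y^3 - 4*y^2 - y + 4) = (y - 4)*(y - 3)*(y - 2)*(y - 1)*(y + 4)*(y^2 - 1) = (y - 4)*(y - 3)*(y - 2)*(y - 1)^2*(y + 4)*(y + 1)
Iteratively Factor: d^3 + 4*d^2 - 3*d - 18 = (d + 3)*(d^2 + d - 6) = (d - 2)*(d + 3)*(d + 3)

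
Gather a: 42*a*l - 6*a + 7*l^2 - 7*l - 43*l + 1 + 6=a*(42*l - 6) + 7*l^2 - 50*l + 7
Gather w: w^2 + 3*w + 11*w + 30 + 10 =w^2 + 14*w + 40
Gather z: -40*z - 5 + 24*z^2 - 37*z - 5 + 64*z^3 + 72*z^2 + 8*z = 64*z^3 + 96*z^2 - 69*z - 10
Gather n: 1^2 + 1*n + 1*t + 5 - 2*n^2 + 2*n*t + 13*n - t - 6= -2*n^2 + n*(2*t + 14)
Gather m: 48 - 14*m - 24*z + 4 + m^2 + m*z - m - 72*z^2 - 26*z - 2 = m^2 + m*(z - 15) - 72*z^2 - 50*z + 50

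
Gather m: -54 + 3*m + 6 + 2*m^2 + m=2*m^2 + 4*m - 48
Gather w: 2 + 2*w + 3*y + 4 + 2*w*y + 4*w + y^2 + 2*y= w*(2*y + 6) + y^2 + 5*y + 6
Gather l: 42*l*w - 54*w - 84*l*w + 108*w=-42*l*w + 54*w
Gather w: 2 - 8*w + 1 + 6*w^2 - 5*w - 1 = 6*w^2 - 13*w + 2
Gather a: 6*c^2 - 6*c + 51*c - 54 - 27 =6*c^2 + 45*c - 81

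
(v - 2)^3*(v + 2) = v^4 - 4*v^3 + 16*v - 16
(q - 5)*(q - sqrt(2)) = q^2 - 5*q - sqrt(2)*q + 5*sqrt(2)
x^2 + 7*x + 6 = (x + 1)*(x + 6)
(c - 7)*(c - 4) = c^2 - 11*c + 28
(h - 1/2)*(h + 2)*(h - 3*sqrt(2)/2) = h^3 - 3*sqrt(2)*h^2/2 + 3*h^2/2 - 9*sqrt(2)*h/4 - h + 3*sqrt(2)/2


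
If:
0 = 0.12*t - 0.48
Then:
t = 4.00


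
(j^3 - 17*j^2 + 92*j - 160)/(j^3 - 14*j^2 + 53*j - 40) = (j - 4)/(j - 1)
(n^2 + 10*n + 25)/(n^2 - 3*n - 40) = (n + 5)/(n - 8)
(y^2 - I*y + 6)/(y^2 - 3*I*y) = (y + 2*I)/y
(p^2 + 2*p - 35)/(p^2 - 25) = (p + 7)/(p + 5)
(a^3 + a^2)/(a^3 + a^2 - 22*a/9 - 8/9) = 9*a^2*(a + 1)/(9*a^3 + 9*a^2 - 22*a - 8)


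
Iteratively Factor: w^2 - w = (w - 1)*(w)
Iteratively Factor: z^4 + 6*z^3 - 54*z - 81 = (z + 3)*(z^3 + 3*z^2 - 9*z - 27) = (z + 3)^2*(z^2 - 9) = (z + 3)^3*(z - 3)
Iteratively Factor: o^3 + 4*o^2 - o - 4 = (o - 1)*(o^2 + 5*o + 4) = (o - 1)*(o + 1)*(o + 4)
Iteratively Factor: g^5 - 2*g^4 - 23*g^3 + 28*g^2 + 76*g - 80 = (g - 1)*(g^4 - g^3 - 24*g^2 + 4*g + 80) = (g - 1)*(g + 4)*(g^3 - 5*g^2 - 4*g + 20) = (g - 2)*(g - 1)*(g + 4)*(g^2 - 3*g - 10) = (g - 5)*(g - 2)*(g - 1)*(g + 4)*(g + 2)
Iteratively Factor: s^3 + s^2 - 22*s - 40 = (s + 4)*(s^2 - 3*s - 10) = (s + 2)*(s + 4)*(s - 5)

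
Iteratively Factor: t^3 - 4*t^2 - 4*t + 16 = (t - 4)*(t^2 - 4) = (t - 4)*(t - 2)*(t + 2)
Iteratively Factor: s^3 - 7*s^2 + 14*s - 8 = (s - 2)*(s^2 - 5*s + 4) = (s - 4)*(s - 2)*(s - 1)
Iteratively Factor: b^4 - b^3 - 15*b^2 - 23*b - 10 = (b - 5)*(b^3 + 4*b^2 + 5*b + 2) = (b - 5)*(b + 2)*(b^2 + 2*b + 1) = (b - 5)*(b + 1)*(b + 2)*(b + 1)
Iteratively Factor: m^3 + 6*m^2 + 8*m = (m + 4)*(m^2 + 2*m) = m*(m + 4)*(m + 2)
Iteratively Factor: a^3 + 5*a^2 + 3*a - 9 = (a - 1)*(a^2 + 6*a + 9) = (a - 1)*(a + 3)*(a + 3)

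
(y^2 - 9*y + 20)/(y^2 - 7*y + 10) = (y - 4)/(y - 2)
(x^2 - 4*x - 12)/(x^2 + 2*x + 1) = (x^2 - 4*x - 12)/(x^2 + 2*x + 1)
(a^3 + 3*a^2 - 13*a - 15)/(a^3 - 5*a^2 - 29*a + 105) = (a + 1)/(a - 7)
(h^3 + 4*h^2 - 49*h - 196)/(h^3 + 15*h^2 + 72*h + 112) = (h - 7)/(h + 4)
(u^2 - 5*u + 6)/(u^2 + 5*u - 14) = (u - 3)/(u + 7)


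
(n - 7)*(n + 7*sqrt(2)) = n^2 - 7*n + 7*sqrt(2)*n - 49*sqrt(2)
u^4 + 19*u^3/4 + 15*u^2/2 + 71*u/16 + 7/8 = (u + 1/2)^2*(u + 7/4)*(u + 2)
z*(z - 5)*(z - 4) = z^3 - 9*z^2 + 20*z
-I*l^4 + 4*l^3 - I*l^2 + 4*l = l*(l - I)*(l + 4*I)*(-I*l + 1)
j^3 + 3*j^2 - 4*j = j*(j - 1)*(j + 4)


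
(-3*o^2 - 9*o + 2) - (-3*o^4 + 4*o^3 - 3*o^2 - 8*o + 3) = 3*o^4 - 4*o^3 - o - 1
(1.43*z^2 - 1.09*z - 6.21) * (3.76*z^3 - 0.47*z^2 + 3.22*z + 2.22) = 5.3768*z^5 - 4.7705*z^4 - 18.2327*z^3 + 2.5835*z^2 - 22.416*z - 13.7862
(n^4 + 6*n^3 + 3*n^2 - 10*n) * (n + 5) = n^5 + 11*n^4 + 33*n^3 + 5*n^2 - 50*n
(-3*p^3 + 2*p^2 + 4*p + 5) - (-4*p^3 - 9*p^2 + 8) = p^3 + 11*p^2 + 4*p - 3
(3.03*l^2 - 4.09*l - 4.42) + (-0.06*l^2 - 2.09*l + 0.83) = 2.97*l^2 - 6.18*l - 3.59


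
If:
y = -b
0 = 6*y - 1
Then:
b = -1/6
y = 1/6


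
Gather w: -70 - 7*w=-7*w - 70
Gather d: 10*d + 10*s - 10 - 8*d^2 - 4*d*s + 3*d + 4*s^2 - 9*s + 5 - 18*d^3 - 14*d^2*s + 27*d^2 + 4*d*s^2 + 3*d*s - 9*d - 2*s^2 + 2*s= -18*d^3 + d^2*(19 - 14*s) + d*(4*s^2 - s + 4) + 2*s^2 + 3*s - 5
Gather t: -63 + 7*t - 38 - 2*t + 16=5*t - 85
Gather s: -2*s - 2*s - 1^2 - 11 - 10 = -4*s - 22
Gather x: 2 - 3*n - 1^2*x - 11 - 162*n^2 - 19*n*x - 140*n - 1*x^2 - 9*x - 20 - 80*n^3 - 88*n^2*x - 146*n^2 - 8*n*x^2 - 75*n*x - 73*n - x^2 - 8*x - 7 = -80*n^3 - 308*n^2 - 216*n + x^2*(-8*n - 2) + x*(-88*n^2 - 94*n - 18) - 36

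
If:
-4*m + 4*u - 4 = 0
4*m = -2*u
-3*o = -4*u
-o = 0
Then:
No Solution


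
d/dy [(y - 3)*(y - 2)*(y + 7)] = 3*y^2 + 4*y - 29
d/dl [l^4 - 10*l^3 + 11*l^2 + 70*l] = 4*l^3 - 30*l^2 + 22*l + 70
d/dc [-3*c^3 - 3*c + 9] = -9*c^2 - 3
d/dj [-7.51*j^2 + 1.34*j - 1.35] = 1.34 - 15.02*j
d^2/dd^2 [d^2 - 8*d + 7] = 2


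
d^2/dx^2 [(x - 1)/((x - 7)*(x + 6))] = 2*(x^3 - 3*x^2 + 129*x - 85)/(x^6 - 3*x^5 - 123*x^4 + 251*x^3 + 5166*x^2 - 5292*x - 74088)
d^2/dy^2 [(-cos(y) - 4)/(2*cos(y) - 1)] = 9*(cos(y) + cos(2*y) - 3)/(2*cos(y) - 1)^3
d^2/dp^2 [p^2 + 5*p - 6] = 2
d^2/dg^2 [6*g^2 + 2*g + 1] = 12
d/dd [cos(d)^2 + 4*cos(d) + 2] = -2*(cos(d) + 2)*sin(d)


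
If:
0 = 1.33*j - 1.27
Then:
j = 0.95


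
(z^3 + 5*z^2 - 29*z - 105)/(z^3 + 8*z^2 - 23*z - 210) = (z + 3)/(z + 6)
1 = 1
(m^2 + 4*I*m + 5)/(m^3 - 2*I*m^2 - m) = (m + 5*I)/(m*(m - I))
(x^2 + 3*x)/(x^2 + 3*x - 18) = x*(x + 3)/(x^2 + 3*x - 18)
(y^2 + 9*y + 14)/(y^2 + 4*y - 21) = (y + 2)/(y - 3)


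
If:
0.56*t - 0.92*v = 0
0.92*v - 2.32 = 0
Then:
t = 4.14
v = 2.52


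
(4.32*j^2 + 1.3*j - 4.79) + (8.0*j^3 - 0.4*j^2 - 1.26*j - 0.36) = 8.0*j^3 + 3.92*j^2 + 0.04*j - 5.15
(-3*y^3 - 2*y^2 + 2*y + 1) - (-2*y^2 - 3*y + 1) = -3*y^3 + 5*y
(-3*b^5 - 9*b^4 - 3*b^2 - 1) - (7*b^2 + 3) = -3*b^5 - 9*b^4 - 10*b^2 - 4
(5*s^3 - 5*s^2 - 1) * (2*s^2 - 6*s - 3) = 10*s^5 - 40*s^4 + 15*s^3 + 13*s^2 + 6*s + 3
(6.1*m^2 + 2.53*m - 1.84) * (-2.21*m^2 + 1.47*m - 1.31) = -13.481*m^4 + 3.3757*m^3 - 0.205500000000001*m^2 - 6.0191*m + 2.4104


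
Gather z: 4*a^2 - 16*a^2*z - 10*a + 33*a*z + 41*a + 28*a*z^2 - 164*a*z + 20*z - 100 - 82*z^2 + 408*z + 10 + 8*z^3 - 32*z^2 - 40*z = 4*a^2 + 31*a + 8*z^3 + z^2*(28*a - 114) + z*(-16*a^2 - 131*a + 388) - 90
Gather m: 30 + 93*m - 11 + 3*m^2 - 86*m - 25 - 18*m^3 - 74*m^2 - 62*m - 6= -18*m^3 - 71*m^2 - 55*m - 12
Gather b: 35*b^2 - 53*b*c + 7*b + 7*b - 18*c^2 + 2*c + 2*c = 35*b^2 + b*(14 - 53*c) - 18*c^2 + 4*c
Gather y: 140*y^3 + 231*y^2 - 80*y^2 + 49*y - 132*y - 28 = 140*y^3 + 151*y^2 - 83*y - 28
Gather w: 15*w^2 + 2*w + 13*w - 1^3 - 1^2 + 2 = 15*w^2 + 15*w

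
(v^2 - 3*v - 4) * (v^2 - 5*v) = v^4 - 8*v^3 + 11*v^2 + 20*v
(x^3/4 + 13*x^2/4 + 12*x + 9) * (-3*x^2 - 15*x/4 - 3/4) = -3*x^5/4 - 171*x^4/16 - 387*x^3/8 - 1191*x^2/16 - 171*x/4 - 27/4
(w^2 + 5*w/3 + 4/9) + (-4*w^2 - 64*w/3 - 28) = -3*w^2 - 59*w/3 - 248/9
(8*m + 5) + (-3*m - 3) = 5*m + 2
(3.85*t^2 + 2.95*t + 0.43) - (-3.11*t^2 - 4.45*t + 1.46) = 6.96*t^2 + 7.4*t - 1.03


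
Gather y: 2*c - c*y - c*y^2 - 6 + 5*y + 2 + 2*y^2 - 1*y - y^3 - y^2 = 2*c - y^3 + y^2*(1 - c) + y*(4 - c) - 4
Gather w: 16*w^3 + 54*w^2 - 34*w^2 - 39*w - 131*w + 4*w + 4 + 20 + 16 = 16*w^3 + 20*w^2 - 166*w + 40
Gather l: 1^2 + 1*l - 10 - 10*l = -9*l - 9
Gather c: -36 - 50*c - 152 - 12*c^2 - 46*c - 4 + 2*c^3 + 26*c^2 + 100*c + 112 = 2*c^3 + 14*c^2 + 4*c - 80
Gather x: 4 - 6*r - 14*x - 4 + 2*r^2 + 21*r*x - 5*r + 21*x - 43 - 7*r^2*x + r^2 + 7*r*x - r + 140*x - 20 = 3*r^2 - 12*r + x*(-7*r^2 + 28*r + 147) - 63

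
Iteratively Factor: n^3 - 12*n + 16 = (n + 4)*(n^2 - 4*n + 4) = (n - 2)*(n + 4)*(n - 2)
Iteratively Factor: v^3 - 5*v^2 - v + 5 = (v + 1)*(v^2 - 6*v + 5) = (v - 5)*(v + 1)*(v - 1)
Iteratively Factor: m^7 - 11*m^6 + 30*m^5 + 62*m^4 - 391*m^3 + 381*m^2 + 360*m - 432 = (m - 3)*(m^6 - 8*m^5 + 6*m^4 + 80*m^3 - 151*m^2 - 72*m + 144) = (m - 3)^2*(m^5 - 5*m^4 - 9*m^3 + 53*m^2 + 8*m - 48) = (m - 3)^2*(m - 1)*(m^4 - 4*m^3 - 13*m^2 + 40*m + 48) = (m - 3)^2*(m - 1)*(m + 3)*(m^3 - 7*m^2 + 8*m + 16) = (m - 3)^2*(m - 1)*(m + 1)*(m + 3)*(m^2 - 8*m + 16) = (m - 4)*(m - 3)^2*(m - 1)*(m + 1)*(m + 3)*(m - 4)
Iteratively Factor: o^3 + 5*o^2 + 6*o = (o)*(o^2 + 5*o + 6) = o*(o + 3)*(o + 2)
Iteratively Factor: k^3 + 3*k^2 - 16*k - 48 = (k + 4)*(k^2 - k - 12) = (k + 3)*(k + 4)*(k - 4)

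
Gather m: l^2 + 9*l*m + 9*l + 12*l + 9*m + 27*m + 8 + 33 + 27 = l^2 + 21*l + m*(9*l + 36) + 68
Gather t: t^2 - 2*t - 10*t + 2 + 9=t^2 - 12*t + 11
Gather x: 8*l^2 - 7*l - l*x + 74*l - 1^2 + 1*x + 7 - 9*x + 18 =8*l^2 + 67*l + x*(-l - 8) + 24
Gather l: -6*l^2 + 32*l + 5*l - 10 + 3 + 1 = -6*l^2 + 37*l - 6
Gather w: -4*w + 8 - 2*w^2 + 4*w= 8 - 2*w^2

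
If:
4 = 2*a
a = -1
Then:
No Solution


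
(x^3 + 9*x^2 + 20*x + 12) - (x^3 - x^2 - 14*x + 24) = 10*x^2 + 34*x - 12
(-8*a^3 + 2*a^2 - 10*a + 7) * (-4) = 32*a^3 - 8*a^2 + 40*a - 28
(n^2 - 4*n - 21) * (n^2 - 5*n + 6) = n^4 - 9*n^3 + 5*n^2 + 81*n - 126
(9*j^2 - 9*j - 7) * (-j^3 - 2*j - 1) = -9*j^5 + 9*j^4 - 11*j^3 + 9*j^2 + 23*j + 7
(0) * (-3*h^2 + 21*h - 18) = 0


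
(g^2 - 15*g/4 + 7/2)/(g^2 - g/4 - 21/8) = 2*(g - 2)/(2*g + 3)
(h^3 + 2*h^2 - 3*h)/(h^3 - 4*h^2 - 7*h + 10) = h*(h + 3)/(h^2 - 3*h - 10)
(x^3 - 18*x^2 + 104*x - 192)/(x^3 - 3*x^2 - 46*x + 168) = (x - 8)/(x + 7)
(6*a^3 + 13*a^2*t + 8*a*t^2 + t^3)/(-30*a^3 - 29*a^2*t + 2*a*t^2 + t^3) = (a + t)/(-5*a + t)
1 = 1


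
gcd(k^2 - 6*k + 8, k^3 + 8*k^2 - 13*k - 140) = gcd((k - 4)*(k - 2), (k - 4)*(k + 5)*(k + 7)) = k - 4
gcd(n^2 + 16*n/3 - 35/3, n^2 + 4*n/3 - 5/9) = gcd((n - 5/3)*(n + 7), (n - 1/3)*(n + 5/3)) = 1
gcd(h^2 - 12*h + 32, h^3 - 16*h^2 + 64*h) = h - 8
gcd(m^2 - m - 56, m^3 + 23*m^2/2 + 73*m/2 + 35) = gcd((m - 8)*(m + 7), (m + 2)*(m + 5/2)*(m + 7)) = m + 7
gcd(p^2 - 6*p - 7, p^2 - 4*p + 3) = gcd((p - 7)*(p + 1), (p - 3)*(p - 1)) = 1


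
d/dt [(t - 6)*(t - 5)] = 2*t - 11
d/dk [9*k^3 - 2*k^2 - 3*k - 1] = 27*k^2 - 4*k - 3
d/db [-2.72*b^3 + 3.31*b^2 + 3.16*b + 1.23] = -8.16*b^2 + 6.62*b + 3.16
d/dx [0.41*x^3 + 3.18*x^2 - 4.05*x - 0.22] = 1.23*x^2 + 6.36*x - 4.05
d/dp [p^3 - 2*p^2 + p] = 3*p^2 - 4*p + 1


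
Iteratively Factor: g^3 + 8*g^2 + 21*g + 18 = (g + 3)*(g^2 + 5*g + 6) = (g + 3)^2*(g + 2)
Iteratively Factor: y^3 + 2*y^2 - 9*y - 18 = (y + 2)*(y^2 - 9) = (y + 2)*(y + 3)*(y - 3)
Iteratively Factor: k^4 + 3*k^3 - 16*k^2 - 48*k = (k)*(k^3 + 3*k^2 - 16*k - 48) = k*(k + 3)*(k^2 - 16) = k*(k - 4)*(k + 3)*(k + 4)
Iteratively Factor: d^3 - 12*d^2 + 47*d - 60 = (d - 4)*(d^2 - 8*d + 15) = (d - 4)*(d - 3)*(d - 5)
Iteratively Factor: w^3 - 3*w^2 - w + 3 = (w - 3)*(w^2 - 1) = (w - 3)*(w - 1)*(w + 1)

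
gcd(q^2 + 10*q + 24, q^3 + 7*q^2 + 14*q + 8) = q + 4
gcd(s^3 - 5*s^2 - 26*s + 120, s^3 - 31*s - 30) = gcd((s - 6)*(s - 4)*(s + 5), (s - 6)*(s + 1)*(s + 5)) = s^2 - s - 30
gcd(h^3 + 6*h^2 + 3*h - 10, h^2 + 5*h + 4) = 1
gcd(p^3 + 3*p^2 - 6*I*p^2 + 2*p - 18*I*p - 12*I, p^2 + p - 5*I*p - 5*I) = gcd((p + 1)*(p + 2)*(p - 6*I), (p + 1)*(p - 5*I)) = p + 1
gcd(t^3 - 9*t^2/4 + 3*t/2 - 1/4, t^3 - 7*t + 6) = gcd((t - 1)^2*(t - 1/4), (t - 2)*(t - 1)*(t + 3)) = t - 1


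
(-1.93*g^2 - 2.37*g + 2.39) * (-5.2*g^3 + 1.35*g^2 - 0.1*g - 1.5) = 10.036*g^5 + 9.7185*g^4 - 15.4345*g^3 + 6.3585*g^2 + 3.316*g - 3.585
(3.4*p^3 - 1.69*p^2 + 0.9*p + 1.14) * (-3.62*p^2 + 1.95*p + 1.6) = -12.308*p^5 + 12.7478*p^4 - 1.1135*p^3 - 5.0758*p^2 + 3.663*p + 1.824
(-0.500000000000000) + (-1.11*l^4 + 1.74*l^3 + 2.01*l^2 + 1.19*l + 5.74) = -1.11*l^4 + 1.74*l^3 + 2.01*l^2 + 1.19*l + 5.24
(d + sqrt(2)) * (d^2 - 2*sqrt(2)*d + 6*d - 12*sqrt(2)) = d^3 - sqrt(2)*d^2 + 6*d^2 - 6*sqrt(2)*d - 4*d - 24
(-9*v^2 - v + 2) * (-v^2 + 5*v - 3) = 9*v^4 - 44*v^3 + 20*v^2 + 13*v - 6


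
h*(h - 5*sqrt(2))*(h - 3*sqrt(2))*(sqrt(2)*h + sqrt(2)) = sqrt(2)*h^4 - 16*h^3 + sqrt(2)*h^3 - 16*h^2 + 30*sqrt(2)*h^2 + 30*sqrt(2)*h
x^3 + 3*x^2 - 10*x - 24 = (x - 3)*(x + 2)*(x + 4)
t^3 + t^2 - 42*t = t*(t - 6)*(t + 7)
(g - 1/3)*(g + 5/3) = g^2 + 4*g/3 - 5/9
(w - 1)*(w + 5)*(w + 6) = w^3 + 10*w^2 + 19*w - 30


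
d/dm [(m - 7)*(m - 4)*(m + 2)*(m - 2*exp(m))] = -2*m^3*exp(m) + 4*m^3 + 12*m^2*exp(m) - 27*m^2 + 24*m*exp(m) + 12*m - 124*exp(m) + 56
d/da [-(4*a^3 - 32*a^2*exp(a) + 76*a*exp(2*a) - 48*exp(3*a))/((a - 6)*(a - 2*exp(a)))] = 4*((a - 6)*(a - 2*exp(a))*(8*a^2*exp(a) - 3*a^2 - 38*a*exp(2*a) + 16*a*exp(a) + 36*exp(3*a) - 19*exp(2*a)) - (a - 6)*(2*exp(a) - 1)*(a^3 - 8*a^2*exp(a) + 19*a*exp(2*a) - 12*exp(3*a)) + (a - 2*exp(a))*(a^3 - 8*a^2*exp(a) + 19*a*exp(2*a) - 12*exp(3*a)))/((a - 6)^2*(a - 2*exp(a))^2)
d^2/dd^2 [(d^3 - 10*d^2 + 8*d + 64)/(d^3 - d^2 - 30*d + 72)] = 6*(-3*d^3 + 2*d^2 - 156*d - 144)/(d^6 + 9*d^5 - 27*d^4 - 297*d^3 + 486*d^2 + 2916*d - 5832)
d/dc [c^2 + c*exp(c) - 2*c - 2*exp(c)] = c*exp(c) + 2*c - exp(c) - 2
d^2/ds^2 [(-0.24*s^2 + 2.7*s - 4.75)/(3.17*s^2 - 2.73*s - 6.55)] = (-3.5527136788005e-15*s^4 + 50.1100920000001*s^3 - 316.29309*s^2 + 583.01055*s - 385.2091)/(31.855013*s^6 - 82.300491*s^5 - 126.583806*s^4 + 319.759713*s^3 + 261.55329*s^2 - 351.371475*s - 281.011375)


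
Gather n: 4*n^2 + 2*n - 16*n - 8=4*n^2 - 14*n - 8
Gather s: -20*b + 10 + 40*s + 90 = -20*b + 40*s + 100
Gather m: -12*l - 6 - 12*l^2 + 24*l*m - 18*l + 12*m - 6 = -12*l^2 - 30*l + m*(24*l + 12) - 12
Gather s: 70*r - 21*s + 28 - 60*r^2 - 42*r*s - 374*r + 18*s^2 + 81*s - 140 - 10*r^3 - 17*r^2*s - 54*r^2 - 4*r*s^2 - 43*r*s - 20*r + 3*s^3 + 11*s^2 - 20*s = -10*r^3 - 114*r^2 - 324*r + 3*s^3 + s^2*(29 - 4*r) + s*(-17*r^2 - 85*r + 40) - 112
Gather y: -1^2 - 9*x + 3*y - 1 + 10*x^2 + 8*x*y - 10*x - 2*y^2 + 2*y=10*x^2 - 19*x - 2*y^2 + y*(8*x + 5) - 2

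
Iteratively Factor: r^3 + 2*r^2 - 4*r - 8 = (r + 2)*(r^2 - 4) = (r + 2)^2*(r - 2)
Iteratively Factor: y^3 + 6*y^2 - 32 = (y + 4)*(y^2 + 2*y - 8) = (y + 4)^2*(y - 2)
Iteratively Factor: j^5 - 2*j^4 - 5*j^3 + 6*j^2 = (j)*(j^4 - 2*j^3 - 5*j^2 + 6*j) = j*(j + 2)*(j^3 - 4*j^2 + 3*j) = j^2*(j + 2)*(j^2 - 4*j + 3) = j^2*(j - 3)*(j + 2)*(j - 1)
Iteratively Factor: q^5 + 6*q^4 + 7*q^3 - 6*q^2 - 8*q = (q)*(q^4 + 6*q^3 + 7*q^2 - 6*q - 8) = q*(q - 1)*(q^3 + 7*q^2 + 14*q + 8) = q*(q - 1)*(q + 4)*(q^2 + 3*q + 2) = q*(q - 1)*(q + 2)*(q + 4)*(q + 1)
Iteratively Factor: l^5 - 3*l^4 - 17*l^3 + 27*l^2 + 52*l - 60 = (l - 1)*(l^4 - 2*l^3 - 19*l^2 + 8*l + 60) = (l - 5)*(l - 1)*(l^3 + 3*l^2 - 4*l - 12) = (l - 5)*(l - 1)*(l + 2)*(l^2 + l - 6) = (l - 5)*(l - 2)*(l - 1)*(l + 2)*(l + 3)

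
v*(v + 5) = v^2 + 5*v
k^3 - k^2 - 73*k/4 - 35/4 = (k - 5)*(k + 1/2)*(k + 7/2)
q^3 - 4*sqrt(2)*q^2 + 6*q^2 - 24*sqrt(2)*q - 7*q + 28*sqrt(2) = (q - 1)*(q + 7)*(q - 4*sqrt(2))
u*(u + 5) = u^2 + 5*u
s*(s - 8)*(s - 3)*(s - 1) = s^4 - 12*s^3 + 35*s^2 - 24*s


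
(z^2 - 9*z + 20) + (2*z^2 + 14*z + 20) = 3*z^2 + 5*z + 40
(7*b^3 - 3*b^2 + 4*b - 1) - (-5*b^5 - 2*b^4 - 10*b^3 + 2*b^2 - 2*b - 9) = 5*b^5 + 2*b^4 + 17*b^3 - 5*b^2 + 6*b + 8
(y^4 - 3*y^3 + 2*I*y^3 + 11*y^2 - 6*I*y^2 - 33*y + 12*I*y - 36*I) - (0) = y^4 - 3*y^3 + 2*I*y^3 + 11*y^2 - 6*I*y^2 - 33*y + 12*I*y - 36*I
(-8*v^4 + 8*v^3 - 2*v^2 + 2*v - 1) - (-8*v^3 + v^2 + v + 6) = -8*v^4 + 16*v^3 - 3*v^2 + v - 7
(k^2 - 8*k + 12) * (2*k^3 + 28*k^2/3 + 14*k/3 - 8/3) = 2*k^5 - 20*k^4/3 - 46*k^3 + 72*k^2 + 232*k/3 - 32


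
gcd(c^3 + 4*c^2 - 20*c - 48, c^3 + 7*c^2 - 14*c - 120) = c^2 + 2*c - 24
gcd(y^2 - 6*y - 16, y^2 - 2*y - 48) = y - 8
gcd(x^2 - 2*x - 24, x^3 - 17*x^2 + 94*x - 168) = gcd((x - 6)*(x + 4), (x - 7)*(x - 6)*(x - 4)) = x - 6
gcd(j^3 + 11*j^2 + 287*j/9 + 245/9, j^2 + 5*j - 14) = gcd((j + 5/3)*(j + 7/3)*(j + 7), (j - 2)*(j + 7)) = j + 7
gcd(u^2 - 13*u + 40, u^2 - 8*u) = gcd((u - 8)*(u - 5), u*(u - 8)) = u - 8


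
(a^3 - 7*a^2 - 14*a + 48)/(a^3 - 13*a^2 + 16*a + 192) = (a - 2)/(a - 8)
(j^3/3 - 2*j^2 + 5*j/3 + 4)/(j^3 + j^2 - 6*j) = (j^3 - 6*j^2 + 5*j + 12)/(3*j*(j^2 + j - 6))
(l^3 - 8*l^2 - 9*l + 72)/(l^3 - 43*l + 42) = (l^3 - 8*l^2 - 9*l + 72)/(l^3 - 43*l + 42)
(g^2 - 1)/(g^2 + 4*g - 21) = (g^2 - 1)/(g^2 + 4*g - 21)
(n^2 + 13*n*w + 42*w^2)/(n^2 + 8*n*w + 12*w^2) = (n + 7*w)/(n + 2*w)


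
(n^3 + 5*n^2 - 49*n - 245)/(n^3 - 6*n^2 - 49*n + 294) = (n + 5)/(n - 6)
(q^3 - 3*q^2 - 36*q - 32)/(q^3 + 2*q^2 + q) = (q^2 - 4*q - 32)/(q*(q + 1))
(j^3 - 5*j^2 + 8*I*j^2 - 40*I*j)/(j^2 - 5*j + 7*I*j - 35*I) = j*(j + 8*I)/(j + 7*I)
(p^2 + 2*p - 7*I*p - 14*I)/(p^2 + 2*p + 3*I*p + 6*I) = (p - 7*I)/(p + 3*I)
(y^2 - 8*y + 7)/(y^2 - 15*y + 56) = (y - 1)/(y - 8)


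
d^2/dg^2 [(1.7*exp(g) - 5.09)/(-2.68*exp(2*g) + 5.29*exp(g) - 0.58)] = (-12.21008*exp(4*g) + 122.132424*exp(3*g) - 200.630964*exp(2*g) + 105.575545*exp(g) + 15.045258)*exp(g)/(19.248832*exp(6*g) - 113.984688*exp(5*g) + 237.48954*exp(4*g) - 197.372545*exp(3*g) + 51.39699*exp(2*g) - 5.338668*exp(g) + 0.195112)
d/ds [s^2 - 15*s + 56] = 2*s - 15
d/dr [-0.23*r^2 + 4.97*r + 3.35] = 4.97 - 0.46*r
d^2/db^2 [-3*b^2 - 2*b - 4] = -6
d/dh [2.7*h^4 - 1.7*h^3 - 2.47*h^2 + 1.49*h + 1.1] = 10.8*h^3 - 5.1*h^2 - 4.94*h + 1.49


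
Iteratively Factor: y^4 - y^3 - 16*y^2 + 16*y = (y - 4)*(y^3 + 3*y^2 - 4*y) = (y - 4)*(y - 1)*(y^2 + 4*y) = y*(y - 4)*(y - 1)*(y + 4)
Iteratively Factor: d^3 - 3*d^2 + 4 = (d - 2)*(d^2 - d - 2) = (d - 2)*(d + 1)*(d - 2)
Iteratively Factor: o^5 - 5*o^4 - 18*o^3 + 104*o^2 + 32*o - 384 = (o + 2)*(o^4 - 7*o^3 - 4*o^2 + 112*o - 192) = (o - 4)*(o + 2)*(o^3 - 3*o^2 - 16*o + 48) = (o - 4)*(o + 2)*(o + 4)*(o^2 - 7*o + 12) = (o - 4)*(o - 3)*(o + 2)*(o + 4)*(o - 4)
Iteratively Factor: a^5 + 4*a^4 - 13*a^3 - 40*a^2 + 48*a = (a)*(a^4 + 4*a^3 - 13*a^2 - 40*a + 48) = a*(a - 3)*(a^3 + 7*a^2 + 8*a - 16) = a*(a - 3)*(a + 4)*(a^2 + 3*a - 4) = a*(a - 3)*(a + 4)^2*(a - 1)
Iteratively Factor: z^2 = (z)*(z)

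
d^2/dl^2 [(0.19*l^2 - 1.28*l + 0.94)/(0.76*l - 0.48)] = 0.239552/(0.438976*l^3 - 0.831744*l^2 + 0.525312*l - 0.110592)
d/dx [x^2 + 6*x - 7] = 2*x + 6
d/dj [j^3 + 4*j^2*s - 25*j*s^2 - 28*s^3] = 3*j^2 + 8*j*s - 25*s^2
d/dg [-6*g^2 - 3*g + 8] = -12*g - 3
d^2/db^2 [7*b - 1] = 0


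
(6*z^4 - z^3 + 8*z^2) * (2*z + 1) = 12*z^5 + 4*z^4 + 15*z^3 + 8*z^2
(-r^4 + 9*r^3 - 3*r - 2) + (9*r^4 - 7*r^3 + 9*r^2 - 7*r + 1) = 8*r^4 + 2*r^3 + 9*r^2 - 10*r - 1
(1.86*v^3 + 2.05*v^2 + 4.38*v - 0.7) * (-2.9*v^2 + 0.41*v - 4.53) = -5.394*v^5 - 5.1824*v^4 - 20.2873*v^3 - 5.4607*v^2 - 20.1284*v + 3.171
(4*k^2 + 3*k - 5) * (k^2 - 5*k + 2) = 4*k^4 - 17*k^3 - 12*k^2 + 31*k - 10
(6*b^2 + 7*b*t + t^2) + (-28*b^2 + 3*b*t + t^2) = -22*b^2 + 10*b*t + 2*t^2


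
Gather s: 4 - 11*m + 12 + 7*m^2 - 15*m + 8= 7*m^2 - 26*m + 24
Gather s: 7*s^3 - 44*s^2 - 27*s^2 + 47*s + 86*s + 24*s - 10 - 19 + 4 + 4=7*s^3 - 71*s^2 + 157*s - 21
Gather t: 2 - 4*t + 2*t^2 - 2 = 2*t^2 - 4*t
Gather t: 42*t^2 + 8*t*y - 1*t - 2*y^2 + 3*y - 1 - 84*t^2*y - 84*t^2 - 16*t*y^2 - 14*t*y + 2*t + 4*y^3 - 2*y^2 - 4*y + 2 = t^2*(-84*y - 42) + t*(-16*y^2 - 6*y + 1) + 4*y^3 - 4*y^2 - y + 1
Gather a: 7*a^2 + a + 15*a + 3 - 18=7*a^2 + 16*a - 15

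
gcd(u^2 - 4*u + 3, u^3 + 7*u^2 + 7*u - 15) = u - 1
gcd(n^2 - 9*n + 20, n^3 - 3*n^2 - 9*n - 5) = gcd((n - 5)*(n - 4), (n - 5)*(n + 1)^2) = n - 5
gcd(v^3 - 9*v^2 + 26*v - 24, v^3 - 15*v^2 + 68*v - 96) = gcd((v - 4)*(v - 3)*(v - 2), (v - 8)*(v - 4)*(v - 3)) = v^2 - 7*v + 12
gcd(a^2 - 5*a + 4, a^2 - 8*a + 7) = a - 1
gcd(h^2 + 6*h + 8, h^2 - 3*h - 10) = h + 2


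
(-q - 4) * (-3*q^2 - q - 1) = 3*q^3 + 13*q^2 + 5*q + 4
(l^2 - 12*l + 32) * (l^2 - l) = l^4 - 13*l^3 + 44*l^2 - 32*l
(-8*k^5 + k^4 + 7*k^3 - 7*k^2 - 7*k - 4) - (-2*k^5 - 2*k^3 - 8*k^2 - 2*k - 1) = -6*k^5 + k^4 + 9*k^3 + k^2 - 5*k - 3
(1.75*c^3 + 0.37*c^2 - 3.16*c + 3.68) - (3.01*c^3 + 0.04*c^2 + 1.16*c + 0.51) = -1.26*c^3 + 0.33*c^2 - 4.32*c + 3.17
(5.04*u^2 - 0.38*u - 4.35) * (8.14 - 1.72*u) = -8.6688*u^3 + 41.6792*u^2 + 4.3888*u - 35.409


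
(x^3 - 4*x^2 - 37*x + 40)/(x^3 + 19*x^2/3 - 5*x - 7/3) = 3*(x^2 - 3*x - 40)/(3*x^2 + 22*x + 7)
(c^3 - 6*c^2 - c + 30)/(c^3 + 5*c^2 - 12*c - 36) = (c - 5)/(c + 6)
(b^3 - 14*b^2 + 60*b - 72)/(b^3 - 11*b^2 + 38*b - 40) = (b^2 - 12*b + 36)/(b^2 - 9*b + 20)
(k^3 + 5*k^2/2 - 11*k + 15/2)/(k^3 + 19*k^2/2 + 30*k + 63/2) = (2*k^3 + 5*k^2 - 22*k + 15)/(2*k^3 + 19*k^2 + 60*k + 63)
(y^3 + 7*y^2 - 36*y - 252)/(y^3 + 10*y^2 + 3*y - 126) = (y - 6)/(y - 3)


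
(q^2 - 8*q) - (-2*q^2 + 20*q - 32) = 3*q^2 - 28*q + 32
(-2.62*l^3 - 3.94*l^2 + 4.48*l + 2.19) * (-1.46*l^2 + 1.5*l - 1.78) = 3.8252*l^5 + 1.8224*l^4 - 7.7872*l^3 + 10.5358*l^2 - 4.6894*l - 3.8982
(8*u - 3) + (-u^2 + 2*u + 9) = -u^2 + 10*u + 6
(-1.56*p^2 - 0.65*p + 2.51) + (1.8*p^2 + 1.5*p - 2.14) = 0.24*p^2 + 0.85*p + 0.37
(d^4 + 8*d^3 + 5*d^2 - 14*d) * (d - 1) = d^5 + 7*d^4 - 3*d^3 - 19*d^2 + 14*d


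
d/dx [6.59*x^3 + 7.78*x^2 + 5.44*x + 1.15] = 19.77*x^2 + 15.56*x + 5.44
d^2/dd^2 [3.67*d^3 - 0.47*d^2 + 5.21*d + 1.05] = 22.02*d - 0.94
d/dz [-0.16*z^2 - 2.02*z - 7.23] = -0.32*z - 2.02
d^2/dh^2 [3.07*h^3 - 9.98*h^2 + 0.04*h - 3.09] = 18.42*h - 19.96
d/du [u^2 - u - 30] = 2*u - 1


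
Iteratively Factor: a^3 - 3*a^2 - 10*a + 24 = (a - 4)*(a^2 + a - 6) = (a - 4)*(a - 2)*(a + 3)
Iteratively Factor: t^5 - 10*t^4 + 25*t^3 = (t)*(t^4 - 10*t^3 + 25*t^2) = t*(t - 5)*(t^3 - 5*t^2) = t^2*(t - 5)*(t^2 - 5*t) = t^2*(t - 5)^2*(t)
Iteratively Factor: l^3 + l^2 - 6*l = (l - 2)*(l^2 + 3*l) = l*(l - 2)*(l + 3)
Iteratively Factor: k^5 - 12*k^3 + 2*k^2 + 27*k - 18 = (k - 1)*(k^4 + k^3 - 11*k^2 - 9*k + 18) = (k - 1)^2*(k^3 + 2*k^2 - 9*k - 18) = (k - 3)*(k - 1)^2*(k^2 + 5*k + 6) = (k - 3)*(k - 1)^2*(k + 3)*(k + 2)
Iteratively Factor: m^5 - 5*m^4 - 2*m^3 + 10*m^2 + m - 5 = (m + 1)*(m^4 - 6*m^3 + 4*m^2 + 6*m - 5) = (m - 1)*(m + 1)*(m^3 - 5*m^2 - m + 5) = (m - 1)*(m + 1)^2*(m^2 - 6*m + 5) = (m - 5)*(m - 1)*(m + 1)^2*(m - 1)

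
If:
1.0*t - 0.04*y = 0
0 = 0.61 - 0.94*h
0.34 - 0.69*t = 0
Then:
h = 0.65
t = 0.49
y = 12.32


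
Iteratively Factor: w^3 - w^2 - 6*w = (w)*(w^2 - w - 6) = w*(w - 3)*(w + 2)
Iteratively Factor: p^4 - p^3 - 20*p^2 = (p)*(p^3 - p^2 - 20*p) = p*(p - 5)*(p^2 + 4*p) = p*(p - 5)*(p + 4)*(p)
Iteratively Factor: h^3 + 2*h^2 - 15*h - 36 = (h + 3)*(h^2 - h - 12) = (h - 4)*(h + 3)*(h + 3)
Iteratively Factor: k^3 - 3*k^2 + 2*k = (k - 1)*(k^2 - 2*k) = (k - 2)*(k - 1)*(k)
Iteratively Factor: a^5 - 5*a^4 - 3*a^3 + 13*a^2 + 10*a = (a - 5)*(a^4 - 3*a^2 - 2*a) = (a - 5)*(a + 1)*(a^3 - a^2 - 2*a) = a*(a - 5)*(a + 1)*(a^2 - a - 2) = a*(a - 5)*(a + 1)^2*(a - 2)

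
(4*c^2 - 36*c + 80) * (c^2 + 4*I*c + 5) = 4*c^4 - 36*c^3 + 16*I*c^3 + 100*c^2 - 144*I*c^2 - 180*c + 320*I*c + 400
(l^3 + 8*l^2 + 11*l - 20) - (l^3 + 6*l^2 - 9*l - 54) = 2*l^2 + 20*l + 34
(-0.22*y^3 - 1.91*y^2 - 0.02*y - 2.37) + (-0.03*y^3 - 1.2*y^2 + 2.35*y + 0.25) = -0.25*y^3 - 3.11*y^2 + 2.33*y - 2.12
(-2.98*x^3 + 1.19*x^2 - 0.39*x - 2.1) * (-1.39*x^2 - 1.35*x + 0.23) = 4.1422*x^5 + 2.3689*x^4 - 1.7498*x^3 + 3.7192*x^2 + 2.7453*x - 0.483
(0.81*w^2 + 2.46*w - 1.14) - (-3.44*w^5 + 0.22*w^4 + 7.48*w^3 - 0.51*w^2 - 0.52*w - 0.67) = 3.44*w^5 - 0.22*w^4 - 7.48*w^3 + 1.32*w^2 + 2.98*w - 0.47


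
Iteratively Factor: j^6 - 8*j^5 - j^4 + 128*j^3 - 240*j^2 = (j)*(j^5 - 8*j^4 - j^3 + 128*j^2 - 240*j) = j^2*(j^4 - 8*j^3 - j^2 + 128*j - 240) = j^2*(j - 5)*(j^3 - 3*j^2 - 16*j + 48) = j^2*(j - 5)*(j + 4)*(j^2 - 7*j + 12) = j^2*(j - 5)*(j - 3)*(j + 4)*(j - 4)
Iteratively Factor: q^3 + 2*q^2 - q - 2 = (q + 2)*(q^2 - 1) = (q + 1)*(q + 2)*(q - 1)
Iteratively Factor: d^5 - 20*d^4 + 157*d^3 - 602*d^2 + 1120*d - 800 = (d - 2)*(d^4 - 18*d^3 + 121*d^2 - 360*d + 400) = (d - 5)*(d - 2)*(d^3 - 13*d^2 + 56*d - 80) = (d - 5)*(d - 4)*(d - 2)*(d^2 - 9*d + 20) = (d - 5)*(d - 4)^2*(d - 2)*(d - 5)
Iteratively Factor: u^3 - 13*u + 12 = (u + 4)*(u^2 - 4*u + 3) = (u - 1)*(u + 4)*(u - 3)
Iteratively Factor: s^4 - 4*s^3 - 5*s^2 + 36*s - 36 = (s + 3)*(s^3 - 7*s^2 + 16*s - 12) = (s - 3)*(s + 3)*(s^2 - 4*s + 4) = (s - 3)*(s - 2)*(s + 3)*(s - 2)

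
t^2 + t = t*(t + 1)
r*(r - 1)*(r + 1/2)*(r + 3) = r^4 + 5*r^3/2 - 2*r^2 - 3*r/2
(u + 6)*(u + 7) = u^2 + 13*u + 42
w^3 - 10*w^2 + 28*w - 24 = (w - 6)*(w - 2)^2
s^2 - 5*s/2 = s*(s - 5/2)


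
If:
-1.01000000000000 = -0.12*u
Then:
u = 8.42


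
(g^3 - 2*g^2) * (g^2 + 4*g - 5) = g^5 + 2*g^4 - 13*g^3 + 10*g^2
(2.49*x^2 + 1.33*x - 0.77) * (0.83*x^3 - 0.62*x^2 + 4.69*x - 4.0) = 2.0667*x^5 - 0.4399*x^4 + 10.2144*x^3 - 3.2449*x^2 - 8.9313*x + 3.08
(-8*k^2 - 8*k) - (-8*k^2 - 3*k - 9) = 9 - 5*k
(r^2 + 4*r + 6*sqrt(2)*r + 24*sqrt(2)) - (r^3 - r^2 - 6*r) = -r^3 + 2*r^2 + 6*sqrt(2)*r + 10*r + 24*sqrt(2)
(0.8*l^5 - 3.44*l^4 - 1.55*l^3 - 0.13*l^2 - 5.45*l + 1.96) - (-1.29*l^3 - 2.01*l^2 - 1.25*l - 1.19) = 0.8*l^5 - 3.44*l^4 - 0.26*l^3 + 1.88*l^2 - 4.2*l + 3.15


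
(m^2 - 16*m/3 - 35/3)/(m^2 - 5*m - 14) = (m + 5/3)/(m + 2)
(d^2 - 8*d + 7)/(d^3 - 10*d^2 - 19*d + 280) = (d - 1)/(d^2 - 3*d - 40)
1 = 1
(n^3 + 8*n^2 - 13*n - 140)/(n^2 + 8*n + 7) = (n^2 + n - 20)/(n + 1)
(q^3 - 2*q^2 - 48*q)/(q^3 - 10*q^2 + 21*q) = (q^2 - 2*q - 48)/(q^2 - 10*q + 21)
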